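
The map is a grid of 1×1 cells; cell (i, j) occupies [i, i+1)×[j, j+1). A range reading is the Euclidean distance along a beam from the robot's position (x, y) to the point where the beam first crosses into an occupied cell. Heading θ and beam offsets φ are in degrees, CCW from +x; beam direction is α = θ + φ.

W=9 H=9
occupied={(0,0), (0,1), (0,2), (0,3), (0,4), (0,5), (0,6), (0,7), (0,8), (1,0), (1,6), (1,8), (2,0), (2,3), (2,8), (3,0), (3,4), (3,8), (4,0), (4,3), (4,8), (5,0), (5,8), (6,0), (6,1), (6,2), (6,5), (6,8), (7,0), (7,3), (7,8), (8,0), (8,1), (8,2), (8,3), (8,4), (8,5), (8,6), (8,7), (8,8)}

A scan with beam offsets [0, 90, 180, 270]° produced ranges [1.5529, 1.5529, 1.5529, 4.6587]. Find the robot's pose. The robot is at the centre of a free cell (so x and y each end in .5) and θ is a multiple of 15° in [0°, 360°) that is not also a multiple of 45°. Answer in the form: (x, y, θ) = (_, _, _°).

Candidates: 41 free-cell centres × 16 headings = 656 poses. Raycast each; keep the one whose scan matches to 4 dp.
  (3.5, 5.5, 15°): beam 1 = 4.6587 ≠ 1.5529 ✗
  (6.5, 7.5, 345°): beam 2 = 0.5176 ≠ 1.5529 ✗
  (4.5, 7.5, 240°): beam 1 = 2.8868 ≠ 1.5529 ✗
  (1.5, 4.5, 120°): beam 1 = 1.0000 ≠ 1.5529 ✗
  (6.5, 3.5, 150°): beam 1 = 2.8868 ≠ 1.5529 ✗
  …
  (3.5, 6.5, 105°): r_1=1.5529, r_2=1.5529, r_3=1.5529, r_4=4.6587 — all match ✓
No second candidate reproduces the full scan.

(x, y, θ) = (3.5, 6.5, 105°)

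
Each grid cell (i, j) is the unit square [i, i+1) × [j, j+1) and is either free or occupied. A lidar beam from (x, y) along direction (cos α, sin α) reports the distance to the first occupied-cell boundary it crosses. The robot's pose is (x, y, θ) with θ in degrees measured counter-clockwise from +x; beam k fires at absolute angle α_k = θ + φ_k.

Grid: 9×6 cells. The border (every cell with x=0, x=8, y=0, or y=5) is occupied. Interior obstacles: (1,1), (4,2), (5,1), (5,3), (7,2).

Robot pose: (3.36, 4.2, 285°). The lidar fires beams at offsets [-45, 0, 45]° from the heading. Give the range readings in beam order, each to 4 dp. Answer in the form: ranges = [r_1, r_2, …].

beam 1: φ=-45°, α=240°
  d=(-0.5000,-0.8660)  start (3,4)  tX=0.7200 tY=0.2309  stride 1/|dx|=2.0000 1/|dy|=1.1547
    cross y-line → (3,3), t=0.2309
    cross x-line → (2,3), t=0.7200
    cross y-line → (2,2), t=1.3856
    cross y-line → (2,1), t=2.5403
    cross x-line → (1,1), t=2.7200 (wall)
  → r_1 = 2.7200
beam 2: φ=0°, α=285°
  d=(0.2588,-0.9659)  start (3,4)  tX=2.4728 tY=0.2071  stride 1/|dx|=3.8637 1/|dy|=1.0353
    cross y-line → (3,3), t=0.2071
    cross y-line → (3,2), t=1.2423
    cross y-line → (3,1), t=2.2776
    cross x-line → (4,1), t=2.4728
    cross y-line → (4,0), t=3.3129 (wall)
  → r_2 = 3.3129
beam 3: φ=45°, α=330°
  d=(0.8660,-0.5000)  start (3,4)  tX=0.7390 tY=0.4000  stride 1/|dx|=1.1547 1/|dy|=2.0000
    cross y-line → (3,3), t=0.4000
    cross x-line → (4,3), t=0.7390
    cross x-line → (5,3), t=1.8937 (wall)
  → r_3 = 1.8937

ranges = [2.7200, 3.3129, 1.8937]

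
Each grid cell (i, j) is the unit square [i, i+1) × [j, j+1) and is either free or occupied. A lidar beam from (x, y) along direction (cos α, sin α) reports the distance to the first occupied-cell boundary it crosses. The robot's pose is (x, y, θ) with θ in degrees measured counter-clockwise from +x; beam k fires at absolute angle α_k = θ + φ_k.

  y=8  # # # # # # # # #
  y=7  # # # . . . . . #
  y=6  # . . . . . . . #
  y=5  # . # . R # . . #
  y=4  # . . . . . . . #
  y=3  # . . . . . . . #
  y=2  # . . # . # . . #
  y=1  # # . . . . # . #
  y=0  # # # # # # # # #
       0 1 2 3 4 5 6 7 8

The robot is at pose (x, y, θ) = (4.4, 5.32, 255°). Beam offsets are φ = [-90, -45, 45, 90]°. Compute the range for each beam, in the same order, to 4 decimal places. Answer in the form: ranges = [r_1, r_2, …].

beam 1: φ=-90°, α=165°
  direction (-0.9659, 0.2588); cell (4,5); t to first gridline: x 0.4141, y 2.6273 (then +1.0353 / +3.8637)
    (3,5) via x @ 0.4141
    (2,5) via x @ 1.4494  # hit
  → r_1 = 1.4494
beam 2: φ=-45°, α=210°
  direction (-0.8660, -0.5000); cell (4,5); t to first gridline: x 0.4619, y 0.6400 (then +1.1547 / +2.0000)
    (3,5) via x @ 0.4619
    (3,4) via y @ 0.6400
    (2,4) via x @ 1.6166
    (2,3) via y @ 2.6400
    (1,3) via x @ 2.7713
    (0,3) via x @ 3.9260  # hit
  → r_2 = 3.9260
beam 3: φ=45°, α=300°
  direction (0.5000, -0.8660); cell (4,5); t to first gridline: x 1.2000, y 0.3695 (then +2.0000 / +1.1547)
    (4,4) via y @ 0.3695
    (5,4) via x @ 1.2000
    (5,3) via y @ 1.5242
    (5,2) via y @ 2.6789  # hit
  → r_3 = 2.6789
beam 4: φ=90°, α=345°
  direction (0.9659, -0.2588); cell (4,5); t to first gridline: x 0.6212, y 1.2364 (then +1.0353 / +3.8637)
    (5,5) via x @ 0.6212  # hit
  → r_4 = 0.6212

ranges = [1.4494, 3.9260, 2.6789, 0.6212]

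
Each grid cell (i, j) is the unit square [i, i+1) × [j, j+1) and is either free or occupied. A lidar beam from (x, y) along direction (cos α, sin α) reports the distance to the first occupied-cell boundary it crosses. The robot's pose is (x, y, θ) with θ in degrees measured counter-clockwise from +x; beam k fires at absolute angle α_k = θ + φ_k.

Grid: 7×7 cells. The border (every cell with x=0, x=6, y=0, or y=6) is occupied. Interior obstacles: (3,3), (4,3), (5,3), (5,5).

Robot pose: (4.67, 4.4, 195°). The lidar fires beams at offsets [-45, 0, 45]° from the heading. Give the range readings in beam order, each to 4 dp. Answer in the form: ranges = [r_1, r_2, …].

ranges = [3.2000, 1.5455, 0.4619]

beam 1: φ=-45°, α=150°
  direction (-0.8660, 0.5000); cell (4,4); t to first gridline: x 0.7736, y 1.2000 (then +1.1547 / +2.0000)
    (3,4) via x @ 0.7736
    (3,5) via y @ 1.2000
    (2,5) via x @ 1.9283
    (1,5) via x @ 3.0831
    (1,6) via y @ 3.2000  # hit
  → r_1 = 3.2000
beam 2: φ=0°, α=195°
  direction (-0.9659, -0.2588); cell (4,4); t to first gridline: x 0.6936, y 1.5455 (then +1.0353 / +3.8637)
    (3,4) via x @ 0.6936
    (3,3) via y @ 1.5455  # hit
  → r_2 = 1.5455
beam 3: φ=45°, α=240°
  direction (-0.5000, -0.8660); cell (4,4); t to first gridline: x 1.3400, y 0.4619 (then +2.0000 / +1.1547)
    (4,3) via y @ 0.4619  # hit
  → r_3 = 0.4619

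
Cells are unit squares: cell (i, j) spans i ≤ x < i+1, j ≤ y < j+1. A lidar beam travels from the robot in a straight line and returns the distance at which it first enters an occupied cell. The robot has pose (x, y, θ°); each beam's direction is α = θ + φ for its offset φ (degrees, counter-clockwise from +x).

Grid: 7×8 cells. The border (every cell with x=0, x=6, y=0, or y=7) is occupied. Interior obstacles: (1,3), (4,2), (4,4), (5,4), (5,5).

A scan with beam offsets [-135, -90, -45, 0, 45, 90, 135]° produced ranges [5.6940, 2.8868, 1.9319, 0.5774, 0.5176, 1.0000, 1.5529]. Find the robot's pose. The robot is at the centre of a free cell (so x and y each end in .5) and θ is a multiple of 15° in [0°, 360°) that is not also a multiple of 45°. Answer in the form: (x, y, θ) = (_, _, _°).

Candidates: 25 free-cell centres × 16 headings = 400 poses. Raycast each; keep the one whose scan matches to 4 dp.
  (4.5, 6.5, 150°): beam 1 = 1.5529 ≠ 5.6940 ✗
  (1.5, 2.5, 330°): beam 1 = 0.5176 ≠ 5.6940 ✗
  (3.5, 2.5, 15°): beam 1 = 1.7321 ≠ 5.6940 ✗
  …
  (2.5, 6.5, 60°): r_1=5.6940, r_2=2.8868, r_3=1.9319, r_4=0.5774, r_5=0.5176, r_6=1.0000, r_7=1.5529 — all match ✓
Unique over the lattice → pose = (2.5, 6.5, 60°).

(x, y, θ) = (2.5, 6.5, 60°)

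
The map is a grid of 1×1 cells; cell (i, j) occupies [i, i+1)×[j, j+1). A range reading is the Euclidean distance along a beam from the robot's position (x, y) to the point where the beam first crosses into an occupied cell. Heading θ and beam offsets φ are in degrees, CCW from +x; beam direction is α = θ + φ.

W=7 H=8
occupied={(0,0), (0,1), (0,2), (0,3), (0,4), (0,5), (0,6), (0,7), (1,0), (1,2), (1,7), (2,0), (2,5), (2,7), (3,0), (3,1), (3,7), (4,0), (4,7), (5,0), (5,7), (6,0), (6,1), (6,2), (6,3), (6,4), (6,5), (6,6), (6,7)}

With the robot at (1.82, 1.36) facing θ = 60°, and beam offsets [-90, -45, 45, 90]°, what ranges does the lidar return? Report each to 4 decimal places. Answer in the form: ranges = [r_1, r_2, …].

ranges = [0.7200, 1.2216, 0.6626, 0.9469]

beam 1: φ=-90°, α=330°
  d=(0.8660,-0.5000)  start (1,1)  tX=0.2078 tY=0.7200  stride 1/|dx|=1.1547 1/|dy|=2.0000
    cross x-line → (2,1), t=0.2078
    cross y-line → (2,0), t=0.7200 (wall)
  → r_1 = 0.7200
beam 2: φ=-45°, α=15°
  d=(0.9659,0.2588)  start (1,1)  tX=0.1863 tY=2.4728  stride 1/|dx|=1.0353 1/|dy|=3.8637
    cross x-line → (2,1), t=0.1863
    cross x-line → (3,1), t=1.2216 (wall)
  → r_2 = 1.2216
beam 3: φ=45°, α=105°
  d=(-0.2588,0.9659)  start (1,1)  tX=3.1682 tY=0.6626  stride 1/|dx|=3.8637 1/|dy|=1.0353
    cross y-line → (1,2), t=0.6626 (wall)
  → r_3 = 0.6626
beam 4: φ=90°, α=150°
  d=(-0.8660,0.5000)  start (1,1)  tX=0.9469 tY=1.2800  stride 1/|dx|=1.1547 1/|dy|=2.0000
    cross x-line → (0,1), t=0.9469 (wall)
  → r_4 = 0.9469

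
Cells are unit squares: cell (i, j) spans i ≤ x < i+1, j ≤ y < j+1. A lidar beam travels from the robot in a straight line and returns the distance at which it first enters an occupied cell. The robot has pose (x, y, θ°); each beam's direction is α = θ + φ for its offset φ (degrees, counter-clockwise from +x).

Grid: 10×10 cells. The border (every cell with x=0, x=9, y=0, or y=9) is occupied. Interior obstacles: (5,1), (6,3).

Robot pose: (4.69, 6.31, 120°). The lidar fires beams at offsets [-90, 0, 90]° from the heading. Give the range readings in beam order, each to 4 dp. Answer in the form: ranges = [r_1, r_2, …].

ranges = [4.9768, 3.1061, 4.2608]

beam 1: φ=-90°, α=30°
  cosα=0.8660 sinα=0.5000 | (4,6) | tMaxX 0.3580 tMaxY 1.3800 | tΔX 1.1547 tΔY 2.0000
    t=0.3580 [x] (5,6)
    t=1.3800 [y] (5,7)
    t=1.5127 [x] (6,7)
    t=2.6674 [x] (7,7)
    t=3.3800 [y] (7,8)
    t=3.8221 [x] (8,8)
    t=4.9768 [x] (9,8) — stop
  → r_1 = 4.9768
beam 2: φ=0°, α=120°
  cosα=-0.5000 sinα=0.8660 | (4,6) | tMaxX 1.3800 tMaxY 0.7967 | tΔX 2.0000 tΔY 1.1547
    t=0.7967 [y] (4,7)
    t=1.3800 [x] (3,7)
    t=1.9514 [y] (3,8)
    t=3.1061 [y] (3,9) — stop
  → r_2 = 3.1061
beam 3: φ=90°, α=210°
  cosα=-0.8660 sinα=-0.5000 | (4,6) | tMaxX 0.7967 tMaxY 0.6200 | tΔX 1.1547 tΔY 2.0000
    t=0.6200 [y] (4,5)
    t=0.7967 [x] (3,5)
    t=1.9514 [x] (2,5)
    t=2.6200 [y] (2,4)
    t=3.1061 [x] (1,4)
    t=4.2608 [x] (0,4) — stop
  → r_3 = 4.2608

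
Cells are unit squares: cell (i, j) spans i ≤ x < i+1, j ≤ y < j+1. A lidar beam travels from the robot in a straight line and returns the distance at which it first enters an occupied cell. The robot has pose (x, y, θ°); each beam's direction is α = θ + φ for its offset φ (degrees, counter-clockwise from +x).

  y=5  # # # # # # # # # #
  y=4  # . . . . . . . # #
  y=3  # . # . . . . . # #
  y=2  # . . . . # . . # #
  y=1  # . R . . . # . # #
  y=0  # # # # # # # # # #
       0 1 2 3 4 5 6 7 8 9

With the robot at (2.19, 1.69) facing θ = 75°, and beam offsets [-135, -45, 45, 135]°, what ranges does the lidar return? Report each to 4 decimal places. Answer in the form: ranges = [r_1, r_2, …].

beam 1: φ=-135°, α=300°
  direction (0.5000, -0.8660); cell (2,1); t to first gridline: x 1.6200, y 0.7967 (then +2.0000 / +1.1547)
    (2,0) via y @ 0.7967  # hit
  → r_1 = 0.7967
beam 2: φ=-45°, α=30°
  direction (0.8660, 0.5000); cell (2,1); t to first gridline: x 0.9353, y 0.6200 (then +1.1547 / +2.0000)
    (2,2) via y @ 0.6200
    (3,2) via x @ 0.9353
    (4,2) via x @ 2.0900
    (4,3) via y @ 2.6200
    (5,3) via x @ 3.2447
    (6,3) via x @ 4.3994
    (6,4) via y @ 4.6200
    (7,4) via x @ 5.5541
    (7,5) via y @ 6.6200  # hit
  → r_2 = 6.6200
beam 3: φ=45°, α=120°
  direction (-0.5000, 0.8660); cell (2,1); t to first gridline: x 0.3800, y 0.3580 (then +2.0000 / +1.1547)
    (2,2) via y @ 0.3580
    (1,2) via x @ 0.3800
    (1,3) via y @ 1.5127
    (0,3) via x @ 2.3800  # hit
  → r_3 = 2.3800
beam 4: φ=135°, α=210°
  direction (-0.8660, -0.5000); cell (2,1); t to first gridline: x 0.2194, y 1.3800 (then +1.1547 / +2.0000)
    (1,1) via x @ 0.2194
    (0,1) via x @ 1.3741  # hit
  → r_4 = 1.3741

ranges = [0.7967, 6.6200, 2.3800, 1.3741]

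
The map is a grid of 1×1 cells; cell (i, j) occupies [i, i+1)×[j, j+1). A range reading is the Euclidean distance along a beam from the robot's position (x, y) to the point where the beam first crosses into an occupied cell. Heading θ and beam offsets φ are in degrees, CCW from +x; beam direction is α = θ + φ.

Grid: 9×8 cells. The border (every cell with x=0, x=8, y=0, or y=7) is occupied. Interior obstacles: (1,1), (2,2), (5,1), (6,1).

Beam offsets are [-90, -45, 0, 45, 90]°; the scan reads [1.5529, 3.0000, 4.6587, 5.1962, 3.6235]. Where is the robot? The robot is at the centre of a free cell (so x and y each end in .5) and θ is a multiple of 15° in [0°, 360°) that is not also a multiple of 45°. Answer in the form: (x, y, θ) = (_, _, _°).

Candidates: 38 free-cell centres × 16 headings = 608 poses. Raycast each; keep the one whose scan matches to 4 dp.
  (1.5, 6.5, 300°): beam 1 = 0.5774 ≠ 1.5529 ✗
  (6.5, 2.5, 195°): beam 1 = 4.6587 ≠ 1.5529 ✗
  (1.5, 4.5, 15°): beam 1 = 1.9319 ≠ 1.5529 ✗
  (7.5, 1.5, 240°): beam 1 = 0.5774 ≠ 1.5529 ✗
  …
  (5.5, 5.5, 195°): r_1=1.5529, r_2=3.0000, r_3=4.6587, r_4=5.1962, r_5=3.6235 — all match ✓
Unique over the lattice → pose = (5.5, 5.5, 195°).

(x, y, θ) = (5.5, 5.5, 195°)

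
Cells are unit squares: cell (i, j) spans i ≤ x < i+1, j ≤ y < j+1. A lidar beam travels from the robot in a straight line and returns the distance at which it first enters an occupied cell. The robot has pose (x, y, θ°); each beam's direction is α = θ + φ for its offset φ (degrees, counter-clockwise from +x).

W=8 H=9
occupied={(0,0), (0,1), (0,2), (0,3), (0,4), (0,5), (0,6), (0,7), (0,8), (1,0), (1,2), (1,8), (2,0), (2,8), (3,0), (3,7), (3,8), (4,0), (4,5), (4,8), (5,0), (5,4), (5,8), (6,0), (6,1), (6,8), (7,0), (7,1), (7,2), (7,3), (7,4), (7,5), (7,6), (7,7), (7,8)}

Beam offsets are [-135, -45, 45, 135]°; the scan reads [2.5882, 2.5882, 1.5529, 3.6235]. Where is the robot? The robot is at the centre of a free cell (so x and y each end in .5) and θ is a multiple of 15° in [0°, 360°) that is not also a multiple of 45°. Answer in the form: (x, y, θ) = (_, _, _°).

(x, y, θ) = (4.5, 3.5, 30°)

The pose lattice has 37·16 = 592 candidates. Test each by forward raycasting.
  (4.5, 7.5, 165°): beam 1 = 1.0000 ≠ 2.5882 ✗
  (5.5, 3.5, 150°): beam 1 = 1.5529 ≠ 2.5882 ✗
  (6.5, 7.5, 195°): beam 1 = 0.5774 ≠ 2.5882 ✗
  …
  (4.5, 3.5, 30°): r_1=2.5882, r_2=2.5882, r_3=1.5529, r_4=3.6235 — all match ✓
Only this pose fits every beam.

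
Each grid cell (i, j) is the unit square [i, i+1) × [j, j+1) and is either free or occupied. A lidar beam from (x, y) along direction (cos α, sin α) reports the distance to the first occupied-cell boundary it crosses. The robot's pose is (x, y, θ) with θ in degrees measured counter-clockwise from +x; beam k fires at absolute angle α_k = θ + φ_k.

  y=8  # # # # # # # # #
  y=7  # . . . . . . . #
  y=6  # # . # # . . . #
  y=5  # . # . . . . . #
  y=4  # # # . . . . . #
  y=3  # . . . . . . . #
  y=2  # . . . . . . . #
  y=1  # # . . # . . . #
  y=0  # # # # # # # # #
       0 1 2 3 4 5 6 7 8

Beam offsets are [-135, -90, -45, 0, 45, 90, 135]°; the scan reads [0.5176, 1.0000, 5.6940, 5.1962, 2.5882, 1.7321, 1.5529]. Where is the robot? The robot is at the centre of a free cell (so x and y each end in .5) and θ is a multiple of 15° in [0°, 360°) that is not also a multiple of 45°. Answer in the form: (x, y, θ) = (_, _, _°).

(x, y, θ) = (7.5, 2.5, 150°)

The pose lattice has 41·16 = 656 candidates. Test each by forward raycasting.
  (6.5, 4.5, 300°): beam 1 = 3.6235 ≠ 0.5176 ✗
  (7.5, 3.5, 345°): beam 1 = 3.0000 ≠ 0.5176 ✗
  (7.5, 7.5, 75°): beam 1 = 1.0000 ≠ 0.5176 ✗
  (7.5, 5.5, 120°): beam 2 = 0.5774 ≠ 1.0000 ✗
  …
  (7.5, 2.5, 150°): r_1=0.5176, r_2=1.0000, r_3=5.6940, r_4=5.1962, r_5=2.5882, r_6=1.7321, r_7=1.5529 — all match ✓
Unique over the lattice → pose = (7.5, 2.5, 150°).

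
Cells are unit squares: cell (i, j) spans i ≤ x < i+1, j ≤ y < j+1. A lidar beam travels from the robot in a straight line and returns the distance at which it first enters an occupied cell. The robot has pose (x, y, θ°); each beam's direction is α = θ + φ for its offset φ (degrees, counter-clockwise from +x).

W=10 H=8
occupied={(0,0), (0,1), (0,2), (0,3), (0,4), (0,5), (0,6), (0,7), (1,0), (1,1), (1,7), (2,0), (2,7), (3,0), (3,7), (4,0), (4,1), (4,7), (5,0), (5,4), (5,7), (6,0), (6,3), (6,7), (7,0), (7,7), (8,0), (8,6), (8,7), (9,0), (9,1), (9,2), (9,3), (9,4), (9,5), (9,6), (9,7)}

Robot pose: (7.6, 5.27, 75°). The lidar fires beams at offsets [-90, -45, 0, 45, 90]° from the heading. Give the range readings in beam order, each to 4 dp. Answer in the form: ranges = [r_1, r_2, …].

beam 1: φ=-90°, α=345°
  d=(0.9659,-0.2588)  start (7,5)  tX=0.4141 tY=1.0432  stride 1/|dx|=1.0353 1/|dy|=3.8637
    cross x-line → (8,5), t=0.4141
    cross y-line → (8,4), t=1.0432
    cross x-line → (9,4), t=1.4494 (wall)
  → r_1 = 1.4494
beam 2: φ=-45°, α=30°
  d=(0.8660,0.5000)  start (7,5)  tX=0.4619 tY=1.4600  stride 1/|dx|=1.1547 1/|dy|=2.0000
    cross x-line → (8,5), t=0.4619
    cross y-line → (8,6), t=1.4600 (wall)
  → r_2 = 1.4600
beam 3: φ=0°, α=75°
  d=(0.2588,0.9659)  start (7,5)  tX=1.5455 tY=0.7558  stride 1/|dx|=3.8637 1/|dy|=1.0353
    cross y-line → (7,6), t=0.7558
    cross x-line → (8,6), t=1.5455 (wall)
  → r_3 = 1.5455
beam 4: φ=45°, α=120°
  d=(-0.5000,0.8660)  start (7,5)  tX=1.2000 tY=0.8429  stride 1/|dx|=2.0000 1/|dy|=1.1547
    cross y-line → (7,6), t=0.8429
    cross x-line → (6,6), t=1.2000
    cross y-line → (6,7), t=1.9976 (wall)
  → r_4 = 1.9976
beam 5: φ=90°, α=165°
  d=(-0.9659,0.2588)  start (7,5)  tX=0.6212 tY=2.8205  stride 1/|dx|=1.0353 1/|dy|=3.8637
    cross x-line → (6,5), t=0.6212
    cross x-line → (5,5), t=1.6564
    cross x-line → (4,5), t=2.6917
    cross y-line → (4,6), t=2.8205
    cross x-line → (3,6), t=3.7270
    cross x-line → (2,6), t=4.7623
    cross x-line → (1,6), t=5.7975
    cross y-line → (1,7), t=6.6842 (wall)
  → r_5 = 6.6842

ranges = [1.4494, 1.4600, 1.5455, 1.9976, 6.6842]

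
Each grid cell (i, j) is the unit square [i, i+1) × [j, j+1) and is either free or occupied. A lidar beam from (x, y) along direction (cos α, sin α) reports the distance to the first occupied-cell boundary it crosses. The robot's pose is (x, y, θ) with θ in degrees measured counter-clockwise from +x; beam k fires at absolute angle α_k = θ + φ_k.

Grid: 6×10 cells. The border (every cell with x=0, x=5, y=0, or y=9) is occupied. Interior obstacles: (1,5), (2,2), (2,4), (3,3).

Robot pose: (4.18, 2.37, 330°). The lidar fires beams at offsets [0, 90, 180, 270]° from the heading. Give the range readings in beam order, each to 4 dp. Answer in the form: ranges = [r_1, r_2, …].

beam 1: φ=0°, α=330°
  cosα=0.8660 sinα=-0.5000 | (4,2) | tMaxX 0.9469 tMaxY 0.7400 | tΔX 1.1547 tΔY 2.0000
    t=0.7400 [y] (4,1)
    t=0.9469 [x] (5,1) — stop
  → r_1 = 0.9469
beam 2: φ=90°, α=60°
  cosα=0.5000 sinα=0.8660 | (4,2) | tMaxX 1.6400 tMaxY 0.7275 | tΔX 2.0000 tΔY 1.1547
    t=0.7275 [y] (4,3)
    t=1.6400 [x] (5,3) — stop
  → r_2 = 1.6400
beam 3: φ=180°, α=150°
  cosα=-0.8660 sinα=0.5000 | (4,2) | tMaxX 0.2078 tMaxY 1.2600 | tΔX 1.1547 tΔY 2.0000
    t=0.2078 [x] (3,2)
    t=1.2600 [y] (3,3) — stop
  → r_3 = 1.2600
beam 4: φ=270°, α=240°
  cosα=-0.5000 sinα=-0.8660 | (4,2) | tMaxX 0.3600 tMaxY 0.4272 | tΔX 2.0000 tΔY 1.1547
    t=0.3600 [x] (3,2)
    t=0.4272 [y] (3,1)
    t=1.5819 [y] (3,0) — stop
  → r_4 = 1.5819

ranges = [0.9469, 1.6400, 1.2600, 1.5819]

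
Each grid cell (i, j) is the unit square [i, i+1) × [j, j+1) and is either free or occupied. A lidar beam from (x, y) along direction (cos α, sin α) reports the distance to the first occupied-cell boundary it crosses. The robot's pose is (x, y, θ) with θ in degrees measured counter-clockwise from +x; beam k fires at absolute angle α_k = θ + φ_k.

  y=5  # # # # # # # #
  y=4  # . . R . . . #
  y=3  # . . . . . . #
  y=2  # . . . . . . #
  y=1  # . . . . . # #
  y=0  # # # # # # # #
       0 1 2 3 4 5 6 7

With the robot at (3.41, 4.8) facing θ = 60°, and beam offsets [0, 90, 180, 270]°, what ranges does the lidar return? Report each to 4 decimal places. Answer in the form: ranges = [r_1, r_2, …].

ranges = [0.2309, 0.4000, 4.3879, 4.1454]

beam 1: φ=0°, α=60°
  cosα=0.5000 sinα=0.8660 | (3,4) | tMaxX 1.1800 tMaxY 0.2309 | tΔX 2.0000 tΔY 1.1547
    t=0.2309 [y] (3,5) — stop
  → r_1 = 0.2309
beam 2: φ=90°, α=150°
  cosα=-0.8660 sinα=0.5000 | (3,4) | tMaxX 0.4734 tMaxY 0.4000 | tΔX 1.1547 tΔY 2.0000
    t=0.4000 [y] (3,5) — stop
  → r_2 = 0.4000
beam 3: φ=180°, α=240°
  cosα=-0.5000 sinα=-0.8660 | (3,4) | tMaxX 0.8200 tMaxY 0.9238 | tΔX 2.0000 tΔY 1.1547
    t=0.8200 [x] (2,4)
    t=0.9238 [y] (2,3)
    t=2.0785 [y] (2,2)
    t=2.8200 [x] (1,2)
    t=3.2332 [y] (1,1)
    t=4.3879 [y] (1,0) — stop
  → r_3 = 4.3879
beam 4: φ=270°, α=330°
  cosα=0.8660 sinα=-0.5000 | (3,4) | tMaxX 0.6813 tMaxY 1.6000 | tΔX 1.1547 tΔY 2.0000
    t=0.6813 [x] (4,4)
    t=1.6000 [y] (4,3)
    t=1.8360 [x] (5,3)
    t=2.9907 [x] (6,3)
    t=3.6000 [y] (6,2)
    t=4.1454 [x] (7,2) — stop
  → r_4 = 4.1454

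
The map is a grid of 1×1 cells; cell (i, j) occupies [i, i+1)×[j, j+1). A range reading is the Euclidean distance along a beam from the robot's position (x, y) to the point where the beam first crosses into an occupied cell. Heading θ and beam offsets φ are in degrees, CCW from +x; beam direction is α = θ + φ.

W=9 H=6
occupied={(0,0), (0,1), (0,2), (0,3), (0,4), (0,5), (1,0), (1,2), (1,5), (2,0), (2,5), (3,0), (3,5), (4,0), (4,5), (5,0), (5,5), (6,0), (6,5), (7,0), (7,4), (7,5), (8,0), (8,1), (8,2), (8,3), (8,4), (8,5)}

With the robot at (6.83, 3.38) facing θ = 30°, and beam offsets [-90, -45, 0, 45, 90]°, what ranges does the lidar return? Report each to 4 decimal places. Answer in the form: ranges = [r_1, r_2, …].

ranges = [2.3400, 1.2113, 1.2400, 0.6568, 1.8706]

beam 1: φ=-90°, α=300°
  d=(0.5000,-0.8660)  start (6,3)  tX=0.3400 tY=0.4388  stride 1/|dx|=2.0000 1/|dy|=1.1547
    cross x-line → (7,3), t=0.3400
    cross y-line → (7,2), t=0.4388
    cross y-line → (7,1), t=1.5935
    cross x-line → (8,1), t=2.3400 (wall)
  → r_1 = 2.3400
beam 2: φ=-45°, α=345°
  d=(0.9659,-0.2588)  start (6,3)  tX=0.1760 tY=1.4682  stride 1/|dx|=1.0353 1/|dy|=3.8637
    cross x-line → (7,3), t=0.1760
    cross x-line → (8,3), t=1.2113 (wall)
  → r_2 = 1.2113
beam 3: φ=0°, α=30°
  d=(0.8660,0.5000)  start (6,3)  tX=0.1963 tY=1.2400  stride 1/|dx|=1.1547 1/|dy|=2.0000
    cross x-line → (7,3), t=0.1963
    cross y-line → (7,4), t=1.2400 (wall)
  → r_3 = 1.2400
beam 4: φ=45°, α=75°
  d=(0.2588,0.9659)  start (6,3)  tX=0.6568 tY=0.6419  stride 1/|dx|=3.8637 1/|dy|=1.0353
    cross y-line → (6,4), t=0.6419
    cross x-line → (7,4), t=0.6568 (wall)
  → r_4 = 0.6568
beam 5: φ=90°, α=120°
  d=(-0.5000,0.8660)  start (6,3)  tX=1.6600 tY=0.7159  stride 1/|dx|=2.0000 1/|dy|=1.1547
    cross y-line → (6,4), t=0.7159
    cross x-line → (5,4), t=1.6600
    cross y-line → (5,5), t=1.8706 (wall)
  → r_5 = 1.8706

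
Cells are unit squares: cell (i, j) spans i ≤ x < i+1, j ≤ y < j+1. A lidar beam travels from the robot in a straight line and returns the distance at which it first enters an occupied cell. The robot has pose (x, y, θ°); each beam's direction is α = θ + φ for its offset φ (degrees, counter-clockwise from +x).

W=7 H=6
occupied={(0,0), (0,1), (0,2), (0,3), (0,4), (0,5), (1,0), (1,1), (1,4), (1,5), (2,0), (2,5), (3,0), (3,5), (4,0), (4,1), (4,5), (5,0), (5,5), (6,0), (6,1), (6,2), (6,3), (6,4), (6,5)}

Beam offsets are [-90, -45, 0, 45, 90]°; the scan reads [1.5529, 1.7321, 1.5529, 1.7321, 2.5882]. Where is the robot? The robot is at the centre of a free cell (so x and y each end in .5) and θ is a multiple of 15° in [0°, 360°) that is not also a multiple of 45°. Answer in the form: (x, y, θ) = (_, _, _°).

The pose lattice has 17·16 = 272 candidates. Test each by forward raycasting.
  (1.5, 3.5, 285°): beam 1 = 0.5176 ≠ 1.5529 ✗
  (2.5, 2.5, 105°): beam 1 = 3.6235 ≠ 1.5529 ✗
  (4.5, 4.5, 30°): beam 1 = 3.0000 ≠ 1.5529 ✗
  (3.5, 3.5, 285°): beam 1 = 2.5882 ≠ 1.5529 ✗
  …
  (4.5, 3.5, 75°): r_1=1.5529, r_2=1.7321, r_3=1.5529, r_4=1.7321, r_5=2.5882 — all match ✓
Unique over the lattice → pose = (4.5, 3.5, 75°).

(x, y, θ) = (4.5, 3.5, 75°)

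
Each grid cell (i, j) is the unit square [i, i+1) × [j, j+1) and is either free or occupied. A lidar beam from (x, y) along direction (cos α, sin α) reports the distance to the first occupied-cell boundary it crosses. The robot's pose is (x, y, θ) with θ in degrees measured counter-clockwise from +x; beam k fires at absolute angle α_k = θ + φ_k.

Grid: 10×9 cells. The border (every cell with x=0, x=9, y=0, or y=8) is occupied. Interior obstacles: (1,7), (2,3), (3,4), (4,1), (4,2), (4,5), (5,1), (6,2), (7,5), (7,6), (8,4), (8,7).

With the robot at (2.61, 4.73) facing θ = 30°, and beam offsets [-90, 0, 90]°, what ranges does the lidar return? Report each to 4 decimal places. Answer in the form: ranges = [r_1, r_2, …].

beam 1: φ=-90°, α=300°
  direction (0.5000, -0.8660); cell (2,4); t to first gridline: x 0.7800, y 0.8429 (then +2.0000 / +1.1547)
    (3,4) via x @ 0.7800  # hit
  → r_1 = 0.7800
beam 2: φ=0°, α=30°
  direction (0.8660, 0.5000); cell (2,4); t to first gridline: x 0.4503, y 0.5400 (then +1.1547 / +2.0000)
    (3,4) via x @ 0.4503  # hit
  → r_2 = 0.4503
beam 3: φ=90°, α=120°
  direction (-0.5000, 0.8660); cell (2,4); t to first gridline: x 1.2200, y 0.3118 (then +2.0000 / +1.1547)
    (2,5) via y @ 0.3118
    (1,5) via x @ 1.2200
    (1,6) via y @ 1.4665
    (1,7) via y @ 2.6212  # hit
  → r_3 = 2.6212

ranges = [0.7800, 0.4503, 2.6212]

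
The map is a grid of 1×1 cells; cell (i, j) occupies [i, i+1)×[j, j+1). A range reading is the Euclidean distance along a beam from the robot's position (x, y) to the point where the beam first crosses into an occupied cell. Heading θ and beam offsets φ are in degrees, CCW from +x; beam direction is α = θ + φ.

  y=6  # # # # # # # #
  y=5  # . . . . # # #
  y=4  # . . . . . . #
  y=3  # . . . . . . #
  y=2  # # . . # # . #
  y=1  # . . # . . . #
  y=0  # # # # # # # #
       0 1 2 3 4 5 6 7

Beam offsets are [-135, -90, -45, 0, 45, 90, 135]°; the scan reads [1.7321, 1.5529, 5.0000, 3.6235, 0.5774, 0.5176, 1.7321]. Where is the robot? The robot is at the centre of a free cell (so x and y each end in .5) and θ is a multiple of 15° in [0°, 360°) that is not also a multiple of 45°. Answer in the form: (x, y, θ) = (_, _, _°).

(x, y, θ) = (5.5, 3.5, 195°)

The pose lattice has 24·16 = 384 candidates. Test each by forward raycasting.
  (2.5, 2.5, 60°): beam 1 = 1.5529 ≠ 1.7321 ✗
  (6.5, 2.5, 75°): beam 1 = 1.0000 ≠ 1.7321 ✗
  (4.5, 5.5, 30°): beam 1 = 3.6235 ≠ 1.7321 ✗
  …
  (5.5, 3.5, 195°): r_1=1.7321, r_2=1.5529, r_3=5.0000, r_4=3.6235, r_5=0.5774, r_6=0.5176, r_7=1.7321 — all match ✓
No second candidate reproduces the full scan.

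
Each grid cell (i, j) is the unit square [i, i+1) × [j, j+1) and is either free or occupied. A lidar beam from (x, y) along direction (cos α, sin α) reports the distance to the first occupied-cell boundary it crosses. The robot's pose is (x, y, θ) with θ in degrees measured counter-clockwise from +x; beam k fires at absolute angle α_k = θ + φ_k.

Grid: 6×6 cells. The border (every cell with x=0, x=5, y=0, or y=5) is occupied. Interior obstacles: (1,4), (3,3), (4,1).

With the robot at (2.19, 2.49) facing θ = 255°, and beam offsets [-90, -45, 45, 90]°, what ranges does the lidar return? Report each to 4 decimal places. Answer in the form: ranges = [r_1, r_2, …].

ranges = [1.2320, 1.3741, 1.7205, 1.8932]

beam 1: φ=-90°, α=165°
  dir = (cos 165°, sin 165°) = (-0.9659, 0.2588); from cell (2,2)
  next x-line at t=0.1967, next y-line at t=1.9705; Δt_x=1.0353, Δt_y=3.8637
    x: enter (1,2) at t=0.1967
    x: enter (0,2) at t=1.2320 ← occupied
  → r_1 = 1.2320
beam 2: φ=-45°, α=210°
  dir = (cos 210°, sin 210°) = (-0.8660, -0.5000); from cell (2,2)
  next x-line at t=0.2194, next y-line at t=0.9800; Δt_x=1.1547, Δt_y=2.0000
    x: enter (1,2) at t=0.2194
    y: enter (1,1) at t=0.9800
    x: enter (0,1) at t=1.3741 ← occupied
  → r_2 = 1.3741
beam 3: φ=45°, α=300°
  dir = (cos 300°, sin 300°) = (0.5000, -0.8660); from cell (2,2)
  next x-line at t=1.6200, next y-line at t=0.5658; Δt_x=2.0000, Δt_y=1.1547
    y: enter (2,1) at t=0.5658
    x: enter (3,1) at t=1.6200
    y: enter (3,0) at t=1.7205 ← occupied
  → r_3 = 1.7205
beam 4: φ=90°, α=345°
  dir = (cos 345°, sin 345°) = (0.9659, -0.2588); from cell (2,2)
  next x-line at t=0.8386, next y-line at t=1.8932; Δt_x=1.0353, Δt_y=3.8637
    x: enter (3,2) at t=0.8386
    x: enter (4,2) at t=1.8738
    y: enter (4,1) at t=1.8932 ← occupied
  → r_4 = 1.8932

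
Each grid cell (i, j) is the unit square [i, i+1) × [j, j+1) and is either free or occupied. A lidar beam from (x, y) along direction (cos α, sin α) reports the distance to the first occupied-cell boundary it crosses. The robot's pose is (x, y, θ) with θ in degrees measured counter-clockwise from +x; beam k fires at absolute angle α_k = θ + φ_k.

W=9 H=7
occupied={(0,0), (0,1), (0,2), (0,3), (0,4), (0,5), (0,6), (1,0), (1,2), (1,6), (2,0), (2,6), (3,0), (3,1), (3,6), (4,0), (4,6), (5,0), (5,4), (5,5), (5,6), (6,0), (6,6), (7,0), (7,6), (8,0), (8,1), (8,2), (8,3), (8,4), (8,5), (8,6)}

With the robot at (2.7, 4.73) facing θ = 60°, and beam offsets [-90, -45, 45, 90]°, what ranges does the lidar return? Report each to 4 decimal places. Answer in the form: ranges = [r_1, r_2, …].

ranges = [6.1199, 2.3811, 1.3148, 1.9630]

beam 1: φ=-90°, α=330°
  d=(0.8660,-0.5000)  start (2,4)  tX=0.3464 tY=1.4600  stride 1/|dx|=1.1547 1/|dy|=2.0000
    cross x-line → (3,4), t=0.3464
    cross y-line → (3,3), t=1.4600
    cross x-line → (4,3), t=1.5011
    cross x-line → (5,3), t=2.6558
    cross y-line → (5,2), t=3.4600
    cross x-line → (6,2), t=3.8105
    cross x-line → (7,2), t=4.9652
    cross y-line → (7,1), t=5.4600
    cross x-line → (8,1), t=6.1199 (wall)
  → r_1 = 6.1199
beam 2: φ=-45°, α=15°
  d=(0.9659,0.2588)  start (2,4)  tX=0.3106 tY=1.0432  stride 1/|dx|=1.0353 1/|dy|=3.8637
    cross x-line → (3,4), t=0.3106
    cross y-line → (3,5), t=1.0432
    cross x-line → (4,5), t=1.3459
    cross x-line → (5,5), t=2.3811 (wall)
  → r_2 = 2.3811
beam 3: φ=45°, α=105°
  d=(-0.2588,0.9659)  start (2,4)  tX=2.7046 tY=0.2795  stride 1/|dx|=3.8637 1/|dy|=1.0353
    cross y-line → (2,5), t=0.2795
    cross y-line → (2,6), t=1.3148 (wall)
  → r_3 = 1.3148
beam 4: φ=90°, α=150°
  d=(-0.8660,0.5000)  start (2,4)  tX=0.8083 tY=0.5400  stride 1/|dx|=1.1547 1/|dy|=2.0000
    cross y-line → (2,5), t=0.5400
    cross x-line → (1,5), t=0.8083
    cross x-line → (0,5), t=1.9630 (wall)
  → r_4 = 1.9630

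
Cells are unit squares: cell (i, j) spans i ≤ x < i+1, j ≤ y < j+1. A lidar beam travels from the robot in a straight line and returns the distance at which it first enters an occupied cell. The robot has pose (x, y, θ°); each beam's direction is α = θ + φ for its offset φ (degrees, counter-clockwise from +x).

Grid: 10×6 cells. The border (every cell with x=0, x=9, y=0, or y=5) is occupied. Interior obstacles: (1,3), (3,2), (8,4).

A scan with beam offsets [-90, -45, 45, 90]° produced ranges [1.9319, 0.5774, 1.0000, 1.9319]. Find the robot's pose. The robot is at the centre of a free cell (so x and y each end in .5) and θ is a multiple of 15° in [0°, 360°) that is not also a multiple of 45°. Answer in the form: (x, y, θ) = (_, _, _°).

(x, y, θ) = (3.5, 4.5, 105°)

Enumerate (i+0.5, j+0.5, θ) over the 29 free cells and 16 admissible headings. For each, cast all 4 beams and compare to the given ranges.
  (5.5, 2.5, 150°): beam 1 = 2.8868 ≠ 1.9319 ✗
  (5.5, 2.5, 105°): beam 1 = 3.6235 ≠ 1.9319 ✗
  (2.5, 2.5, 120°): beam 1 = 0.5774 ≠ 1.9319 ✗
  …
  (3.5, 4.5, 105°): r_1=1.9319, r_2=0.5774, r_3=1.0000, r_4=1.9319 — all match ✓
Only this pose fits every beam.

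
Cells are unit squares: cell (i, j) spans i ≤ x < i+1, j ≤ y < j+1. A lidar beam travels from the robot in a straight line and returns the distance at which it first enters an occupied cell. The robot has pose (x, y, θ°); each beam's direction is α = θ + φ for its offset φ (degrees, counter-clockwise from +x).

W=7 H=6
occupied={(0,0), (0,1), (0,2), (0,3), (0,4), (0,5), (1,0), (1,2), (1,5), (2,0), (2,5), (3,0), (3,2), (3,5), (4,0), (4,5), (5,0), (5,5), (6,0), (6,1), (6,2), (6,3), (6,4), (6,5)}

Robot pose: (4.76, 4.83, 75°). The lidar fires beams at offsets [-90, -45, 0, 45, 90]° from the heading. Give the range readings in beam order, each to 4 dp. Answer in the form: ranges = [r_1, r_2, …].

beam 1: φ=-90°, α=345°
  cosα=0.9659 sinα=-0.2588 | (4,4) | tMaxX 0.2485 tMaxY 3.2069 | tΔX 1.0353 tΔY 3.8637
    t=0.2485 [x] (5,4)
    t=1.2837 [x] (6,4) — stop
  → r_1 = 1.2837
beam 2: φ=-45°, α=30°
  cosα=0.8660 sinα=0.5000 | (4,4) | tMaxX 0.2771 tMaxY 0.3400 | tΔX 1.1547 tΔY 2.0000
    t=0.2771 [x] (5,4)
    t=0.3400 [y] (5,5) — stop
  → r_2 = 0.3400
beam 3: φ=0°, α=75°
  cosα=0.2588 sinα=0.9659 | (4,4) | tMaxX 0.9273 tMaxY 0.1760 | tΔX 3.8637 tΔY 1.0353
    t=0.1760 [y] (4,5) — stop
  → r_3 = 0.1760
beam 4: φ=45°, α=120°
  cosα=-0.5000 sinα=0.8660 | (4,4) | tMaxX 1.5200 tMaxY 0.1963 | tΔX 2.0000 tΔY 1.1547
    t=0.1963 [y] (4,5) — stop
  → r_4 = 0.1963
beam 5: φ=90°, α=165°
  cosα=-0.9659 sinα=0.2588 | (4,4) | tMaxX 0.7868 tMaxY 0.6568 | tΔX 1.0353 tΔY 3.8637
    t=0.6568 [y] (4,5) — stop
  → r_5 = 0.6568

ranges = [1.2837, 0.3400, 0.1760, 0.1963, 0.6568]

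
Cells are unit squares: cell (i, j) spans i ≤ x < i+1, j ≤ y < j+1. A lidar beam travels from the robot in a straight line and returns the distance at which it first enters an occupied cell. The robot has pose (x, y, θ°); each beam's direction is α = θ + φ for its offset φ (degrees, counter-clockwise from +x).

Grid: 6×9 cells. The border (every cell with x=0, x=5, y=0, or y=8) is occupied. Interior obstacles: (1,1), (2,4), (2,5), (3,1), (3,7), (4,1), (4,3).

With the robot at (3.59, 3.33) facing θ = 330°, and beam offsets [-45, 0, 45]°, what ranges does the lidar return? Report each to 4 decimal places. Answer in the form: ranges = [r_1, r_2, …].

ranges = [1.3769, 0.4734, 0.4245]

beam 1: φ=-45°, α=285°
  direction (0.2588, -0.9659); cell (3,3); t to first gridline: x 1.5841, y 0.3416 (then +3.8637 / +1.0353)
    (3,2) via y @ 0.3416
    (3,1) via y @ 1.3769  # hit
  → r_1 = 1.3769
beam 2: φ=0°, α=330°
  direction (0.8660, -0.5000); cell (3,3); t to first gridline: x 0.4734, y 0.6600 (then +1.1547 / +2.0000)
    (4,3) via x @ 0.4734  # hit
  → r_2 = 0.4734
beam 3: φ=45°, α=15°
  direction (0.9659, 0.2588); cell (3,3); t to first gridline: x 0.4245, y 2.5887 (then +1.0353 / +3.8637)
    (4,3) via x @ 0.4245  # hit
  → r_3 = 0.4245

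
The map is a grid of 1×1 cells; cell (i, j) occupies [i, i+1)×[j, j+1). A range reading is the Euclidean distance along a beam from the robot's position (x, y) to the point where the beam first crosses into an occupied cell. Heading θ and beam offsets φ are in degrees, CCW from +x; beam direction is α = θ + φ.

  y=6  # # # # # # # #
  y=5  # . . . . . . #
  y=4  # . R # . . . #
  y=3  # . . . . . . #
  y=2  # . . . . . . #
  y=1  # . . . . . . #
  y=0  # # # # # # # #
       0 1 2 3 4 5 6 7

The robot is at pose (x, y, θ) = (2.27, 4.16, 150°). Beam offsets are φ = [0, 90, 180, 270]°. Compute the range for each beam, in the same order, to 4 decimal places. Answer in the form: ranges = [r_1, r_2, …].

ranges = [1.4665, 2.5400, 5.4617, 2.1246]

beam 1: φ=0°, α=150°
  direction (-0.8660, 0.5000); cell (2,4); t to first gridline: x 0.3118, y 1.6800 (then +1.1547 / +2.0000)
    (1,4) via x @ 0.3118
    (0,4) via x @ 1.4665  # hit
  → r_1 = 1.4665
beam 2: φ=90°, α=240°
  direction (-0.5000, -0.8660); cell (2,4); t to first gridline: x 0.5400, y 0.1848 (then +2.0000 / +1.1547)
    (2,3) via y @ 0.1848
    (1,3) via x @ 0.5400
    (1,2) via y @ 1.3395
    (1,1) via y @ 2.4942
    (0,1) via x @ 2.5400  # hit
  → r_2 = 2.5400
beam 3: φ=180°, α=330°
  direction (0.8660, -0.5000); cell (2,4); t to first gridline: x 0.8429, y 0.3200 (then +1.1547 / +2.0000)
    (2,3) via y @ 0.3200
    (3,3) via x @ 0.8429
    (4,3) via x @ 1.9976
    (4,2) via y @ 2.3200
    (5,2) via x @ 3.1523
    (6,2) via x @ 4.3070
    (6,1) via y @ 4.3200
    (7,1) via x @ 5.4617  # hit
  → r_3 = 5.4617
beam 4: φ=270°, α=60°
  direction (0.5000, 0.8660); cell (2,4); t to first gridline: x 1.4600, y 0.9699 (then +2.0000 / +1.1547)
    (2,5) via y @ 0.9699
    (3,5) via x @ 1.4600
    (3,6) via y @ 2.1246  # hit
  → r_4 = 2.1246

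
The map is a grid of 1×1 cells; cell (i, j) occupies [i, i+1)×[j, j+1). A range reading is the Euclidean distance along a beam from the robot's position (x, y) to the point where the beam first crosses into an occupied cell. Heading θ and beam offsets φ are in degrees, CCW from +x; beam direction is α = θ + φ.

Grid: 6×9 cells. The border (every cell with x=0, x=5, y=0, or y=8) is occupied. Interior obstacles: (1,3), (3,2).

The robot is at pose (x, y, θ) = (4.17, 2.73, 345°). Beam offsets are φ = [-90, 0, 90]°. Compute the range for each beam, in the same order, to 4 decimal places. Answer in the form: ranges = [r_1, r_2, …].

ranges = [0.6568, 0.8593, 3.2069]

beam 1: φ=-90°, α=255°
  cosα=-0.2588 sinα=-0.9659 | (4,2) | tMaxX 0.6568 tMaxY 0.7558 | tΔX 3.8637 tΔY 1.0353
    t=0.6568 [x] (3,2) — stop
  → r_1 = 0.6568
beam 2: φ=0°, α=345°
  cosα=0.9659 sinα=-0.2588 | (4,2) | tMaxX 0.8593 tMaxY 2.8205 | tΔX 1.0353 tΔY 3.8637
    t=0.8593 [x] (5,2) — stop
  → r_2 = 0.8593
beam 3: φ=90°, α=75°
  cosα=0.2588 sinα=0.9659 | (4,2) | tMaxX 3.2069 tMaxY 0.2795 | tΔX 3.8637 tΔY 1.0353
    t=0.2795 [y] (4,3)
    t=1.3148 [y] (4,4)
    t=2.3501 [y] (4,5)
    t=3.2069 [x] (5,5) — stop
  → r_3 = 3.2069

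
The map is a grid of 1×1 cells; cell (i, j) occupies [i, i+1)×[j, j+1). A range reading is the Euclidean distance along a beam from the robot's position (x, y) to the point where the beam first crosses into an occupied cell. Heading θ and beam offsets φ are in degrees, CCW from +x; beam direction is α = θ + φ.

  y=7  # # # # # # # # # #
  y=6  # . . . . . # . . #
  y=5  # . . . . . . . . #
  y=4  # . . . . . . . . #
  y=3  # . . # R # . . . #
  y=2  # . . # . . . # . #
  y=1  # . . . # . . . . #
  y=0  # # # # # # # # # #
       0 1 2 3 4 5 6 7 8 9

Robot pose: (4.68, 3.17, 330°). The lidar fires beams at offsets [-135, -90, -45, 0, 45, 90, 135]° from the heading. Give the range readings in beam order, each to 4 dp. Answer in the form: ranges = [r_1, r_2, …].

ranges = [0.7040, 1.3510, 1.2113, 4.3400, 0.3313, 0.6400, 3.9651]

beam 1: φ=-135°, α=195°
  direction (-0.9659, -0.2588); cell (4,3); t to first gridline: x 0.7040, y 0.6568 (then +1.0353 / +3.8637)
    (4,2) via y @ 0.6568
    (3,2) via x @ 0.7040  # hit
  → r_1 = 0.7040
beam 2: φ=-90°, α=240°
  direction (-0.5000, -0.8660); cell (4,3); t to first gridline: x 1.3600, y 0.1963 (then +2.0000 / +1.1547)
    (4,2) via y @ 0.1963
    (4,1) via y @ 1.3510  # hit
  → r_2 = 1.3510
beam 3: φ=-45°, α=285°
  direction (0.2588, -0.9659); cell (4,3); t to first gridline: x 1.2364, y 0.1760 (then +3.8637 / +1.0353)
    (4,2) via y @ 0.1760
    (4,1) via y @ 1.2113  # hit
  → r_3 = 1.2113
beam 4: φ=0°, α=330°
  direction (0.8660, -0.5000); cell (4,3); t to first gridline: x 0.3695, y 0.3400 (then +1.1547 / +2.0000)
    (4,2) via y @ 0.3400
    (5,2) via x @ 0.3695
    (6,2) via x @ 1.5242
    (6,1) via y @ 2.3400
    (7,1) via x @ 2.6789
    (8,1) via x @ 3.8336
    (8,0) via y @ 4.3400  # hit
  → r_4 = 4.3400
beam 5: φ=45°, α=15°
  direction (0.9659, 0.2588); cell (4,3); t to first gridline: x 0.3313, y 3.2069 (then +1.0353 / +3.8637)
    (5,3) via x @ 0.3313  # hit
  → r_5 = 0.3313
beam 6: φ=90°, α=60°
  direction (0.5000, 0.8660); cell (4,3); t to first gridline: x 0.6400, y 0.9584 (then +2.0000 / +1.1547)
    (5,3) via x @ 0.6400  # hit
  → r_6 = 0.6400
beam 7: φ=135°, α=105°
  direction (-0.2588, 0.9659); cell (4,3); t to first gridline: x 2.6273, y 0.8593 (then +3.8637 / +1.0353)
    (4,4) via y @ 0.8593
    (4,5) via y @ 1.8946
    (3,5) via x @ 2.6273
    (3,6) via y @ 2.9298
    (3,7) via y @ 3.9651  # hit
  → r_7 = 3.9651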